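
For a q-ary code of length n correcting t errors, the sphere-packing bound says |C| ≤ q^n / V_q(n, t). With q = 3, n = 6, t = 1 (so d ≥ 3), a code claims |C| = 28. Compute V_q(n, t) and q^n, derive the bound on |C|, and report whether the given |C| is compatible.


V_q(n, t) = 13, q^n = 729, Hamming bound = 56, |C| = 28 ≤ bound (satisfied).

Step 1: Compute V_q(n, t) = Σ_{j=0}^1 C(n, j) (q−1)^j.
  j = 0: C(6,0)·(2)^0 = 1·1 = 1.
  j = 1: C(6,1)·(2)^1 = 6·2 = 12.
  V_q(n, t) = 1 + 12 = 13.
Step 2: q^n = 3^6 = 729.
Step 3: Hamming bound ⌊q^n / V_q(n,t)⌋ = ⌊729/13⌋ = 56.
Step 4: Compare |C| = 28 to 56: satisfied.
The claimed |C| lies below the Hamming bound.


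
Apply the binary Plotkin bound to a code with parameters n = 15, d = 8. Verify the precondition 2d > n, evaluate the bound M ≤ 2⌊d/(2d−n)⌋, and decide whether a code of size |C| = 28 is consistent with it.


Plotkin bound M ≤ 16; given |C| = 28 > bound (violated).

Check applicability: 2d = 16, n = 15.
2d − n = 1 > 0, so Plotkin applies.
Compute d/(2d−n) = 8/1 ≈ 8.0000.
⌊d/(2d−n)⌋ = 8.
Plotkin bound: M ≤ 2·8 = 16.
Given |C| = 28, check: VIOLATED.
This |C| is above the Plotkin bound, so no binary code with n = 15, d = 8 and 28 codewords exists.


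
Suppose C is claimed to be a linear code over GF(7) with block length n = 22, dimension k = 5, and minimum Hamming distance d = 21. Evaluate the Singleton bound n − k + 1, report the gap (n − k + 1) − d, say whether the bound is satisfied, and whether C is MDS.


Singleton RHS = n − k + 1 = 18, slack = -3, bound violated (no such code; not MDS).

Singleton bound: d ≤ n − k + 1.
Here n = 22, k = 5, so n − k + 1 = 18.
Given d = 21, check d ≤ 18: NO.
Slack = (n − k + 1) − d = -3.
The slack is negative: d = 21 exceeds n − k + 1 = 18 by 3, so the Singleton bound is violated and no linear [22, 5, 21]_7 code can exist. In particular it is not MDS (MDS requires d = n − k + 1 exactly).
Description: the claimed parameters are [22, 5, 21]_7; such a code would be impossible (violates the Singleton bound).


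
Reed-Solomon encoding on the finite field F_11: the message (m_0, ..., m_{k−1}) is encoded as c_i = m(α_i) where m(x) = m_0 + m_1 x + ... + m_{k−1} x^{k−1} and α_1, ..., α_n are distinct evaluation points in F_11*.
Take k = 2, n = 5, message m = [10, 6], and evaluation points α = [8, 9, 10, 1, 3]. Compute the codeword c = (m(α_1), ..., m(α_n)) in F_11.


c = [3, 9, 4, 5, 6]

Message polynomial: m(x) = 10 + 6·x (mod 11).
For each evaluation point α_i, compute m(α_i) mod 11:
  α_1 = 8: Horner steps 6 → 3, so m(8) = 3.
  α_2 = 9: Horner steps 6 → 9, so m(9) = 9.
  α_3 = 10: Horner steps 6 → 4, so m(10) = 4.
  α_4 = 1: Horner steps 6 → 5, so m(1) = 5.
  α_5 = 3: Horner steps 6 → 6, so m(3) = 6.
Codeword c = [3, 9, 4, 5, 6] ∈ F_11^5.


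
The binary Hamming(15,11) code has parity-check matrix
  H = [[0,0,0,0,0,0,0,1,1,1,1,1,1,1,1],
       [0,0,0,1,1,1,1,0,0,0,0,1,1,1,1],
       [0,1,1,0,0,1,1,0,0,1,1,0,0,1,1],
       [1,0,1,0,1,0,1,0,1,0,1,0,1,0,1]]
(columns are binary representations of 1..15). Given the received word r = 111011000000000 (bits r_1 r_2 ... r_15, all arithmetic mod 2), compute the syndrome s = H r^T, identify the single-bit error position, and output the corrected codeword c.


s = (0, 0, 1, 1)^T, error position = 3, corrected codeword c = 110011000000000

Compute s = H r^T mod 2 one row at a time:
  s_1 = 0 + 0 + 0 + 0 + 0 + 0 + 0 + 0 = 0 ≡ 0 (mod 2).
  s_2 = 0 + 1 + 1 + 0 + 0 + 0 + 0 + 0 = 2 ≡ 0 (mod 2).
  s_3 = 1 + 1 + 1 + 0 + 0 + 0 + 0 + 0 = 3 ≡ 1 (mod 2).
  s_4 = 1 + 1 + 1 + 0 + 0 + 0 + 0 + 0 = 3 ≡ 1 (mod 2).
s = (0, 0, 1, 1)^T — this equals column 3 of H (binary 0011), so error is at position 3.
Correct: flip bit 3 of r = 111011000000000 to get c = 110011000000000.


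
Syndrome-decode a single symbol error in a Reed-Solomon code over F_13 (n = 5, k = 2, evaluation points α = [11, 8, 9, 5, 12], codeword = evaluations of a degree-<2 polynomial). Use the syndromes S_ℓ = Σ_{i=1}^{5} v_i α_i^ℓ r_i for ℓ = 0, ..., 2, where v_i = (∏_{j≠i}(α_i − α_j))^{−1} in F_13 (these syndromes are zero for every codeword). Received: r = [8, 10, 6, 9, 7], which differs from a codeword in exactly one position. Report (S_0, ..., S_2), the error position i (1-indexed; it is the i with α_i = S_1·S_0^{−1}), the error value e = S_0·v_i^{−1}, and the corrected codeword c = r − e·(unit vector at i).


S = (12, 2, 9), error at position 1, error magnitude e = 10, c = [11, 10, 6, 9, 7].

Step 1: column multipliers v_i = (∏_{j≠i}(α_i − α_j))^{−1} mod 13.
  i = 1 (α = 11): (11−8)(11−9)(11−5)(11−12) = 3·2·6·(−1) = −36 ≡ 3, so v_1 = 3^{−1} = 9 (mod 13).
  i = 2 (α = 8): (8−11)(8−9)(8−5)(8−12) = (−3)·(−1)·3·(−4) = −36 ≡ 3, so v_2 = 3^{−1} = 9 (mod 13).
  i = 3 (α = 9): (9−11)(9−8)(9−5)(9−12) = (−2)·1·4·(−3) = 24 ≡ 11, so v_3 = 11^{−1} = 6 (mod 13).
  i = 4 (α = 5): (5−11)(5−8)(5−9)(5−12) = (−6)·(−3)·(−4)·(−7) = 504 ≡ 10, so v_4 = 10^{−1} = 4 (mod 13).
  i = 5 (α = 12): (12−11)(12−8)(12−9)(12−5) = 1·4·3·7 = 84 ≡ 6, so v_5 = 6^{−1} = 11 (mod 13).
  v = [9, 9, 6, 4, 11].
Step 2: syndromes of r = [8, 10, 6, 9, 7] (all sums mod 13).
  S_0 = Σ v_i r_i = 9·8 + 9·10 + 6·6 + 4·9 + 11·7 = 311 ≡ 12.
  S_1 = Σ v_i α_i r_i = 9·11·8 + 9·8·10 + 6·9·6 + 4·5·9 + 11·12·7 = 2940 ≡ 2.
  α_i^2 mod 13 = [4, 12, 3, 12, 1].
  S_2 = Σ v_i α_i^2 r_i = 9·4·8 + 9·12·10 + 6·3·6 + 4·12·9 + 11·1·7 = 1985 ≡ 9.
  S = (12, 2, 9) ≠ 0, so r is not a codeword (an error is present).
Step 3: locate the error. For a single error e at position i, S_ℓ = v_i·e·α_i^ℓ, so α_err = S_1/S_0.
  S_0^{−1} = 12^{−1} = 12 (mod 13), so α_err = 2·12 = 24 ≡ 11 = α_1. Error position i = 1.
  Consistency check: S_2/S_1 = 9·7 = 63 ≡ 11 = α_err ✓ (single-error assumption holds).
Step 4: error magnitude e = S_0/v_1 = S_0·∏_{j≠1}(α_1 − α_j) = 12·3 = 36 ≡ 10 (mod 13).
Step 5: correct position 1: c_1 = r_1 − e = 8 − 10 ≡ 11 (mod 13). Hence c = [11, 10, 6, 9, 7].
  Check: interpolating c through the α_i gives m(x) = 3 + 9·x (degree < 2) with m(α_i) = c_i for every i, so c is indeed a codeword.


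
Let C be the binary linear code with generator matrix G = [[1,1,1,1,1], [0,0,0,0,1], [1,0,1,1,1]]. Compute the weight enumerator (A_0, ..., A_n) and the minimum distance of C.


Weight distribution: A_0 = 1, A_1 = 2, A_2 = 1, A_3 = 1, A_4 = 2, A_5 = 1. Minimum distance d = 1.

Enumerate all 2^3 = 8 messages m ∈ F_2^3.
For each, compute codeword c = mG in F_2^5, then tally its weight.
  m = 000 → c = 00000, weight = 0.
  m = 100 → c = 11111, weight = 5.
  m = 010 → c = 00001, weight = 1.
  m = 110 → c = 11110, weight = 4.
  m = 001 → c = 10111, weight = 4.
  m = 101 → c = 01000, weight = 1.
  m = 011 → c = 10110, weight = 3.
  m = 111 → c = 01001, weight = 2.
Tally weights:
  weight 0: 1 codewords.
  weight 1: 2 codewords.
  weight 2: 1 codewords.
  weight 3: 1 codewords.
  weight 4: 2 codewords.
  weight 5: 1 codewords.
Minimum distance d = smallest w > 0 with A_w > 0 = 1.
Sanity: Σ A_w = 8 = 2^3 = 8 ✓.


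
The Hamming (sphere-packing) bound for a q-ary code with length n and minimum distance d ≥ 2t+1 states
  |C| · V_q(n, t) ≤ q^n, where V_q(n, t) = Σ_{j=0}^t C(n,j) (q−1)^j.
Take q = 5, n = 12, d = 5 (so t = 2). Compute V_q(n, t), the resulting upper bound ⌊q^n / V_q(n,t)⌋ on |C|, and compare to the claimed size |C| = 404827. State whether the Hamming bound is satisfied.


V_q(n, t) = 1105, q^n = 244140625, Hamming bound = 220941, |C| = 404827 > bound (violated).

Step 1: Compute V_q(n, t) = Σ_{j=0}^2 C(n, j) (q−1)^j.
  j = 0: C(12,0)·(4)^0 = 1·1 = 1.
  j = 1: C(12,1)·(4)^1 = 12·4 = 48.
  j = 2: C(12,2)·(4)^2 = 66·16 = 1056.
  V_q(n, t) = 1 + 48 + 1056 = 1105.
Step 2: q^n = 5^12 = 244140625.
Step 3: Hamming bound ⌊q^n / V_q(n,t)⌋ = ⌊244140625/1105⌋ = 220941.
Step 4: Compare |C| = 404827 to 220941: violated.
The claimed |C| lies above the Hamming bound, so no 5-ary code of length 12 with d ≥ 5 can have 404827 codewords.


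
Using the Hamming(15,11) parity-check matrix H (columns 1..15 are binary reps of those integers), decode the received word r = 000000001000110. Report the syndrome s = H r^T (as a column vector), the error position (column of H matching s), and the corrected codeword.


s = (1, 0, 1, 0)^T, error position = 10, corrected codeword c = 000000001100110

Compute s = H r^T mod 2 one row at a time:
  s_1 = 0 + 1 + 0 + 0 + 0 + 1 + 1 + 0 = 3 ≡ 1 (mod 2).
  s_2 = 0 + 0 + 0 + 0 + 0 + 1 + 1 + 0 = 2 ≡ 0 (mod 2).
  s_3 = 0 + 0 + 0 + 0 + 0 + 0 + 1 + 0 = 1 ≡ 1 (mod 2).
  s_4 = 0 + 0 + 0 + 0 + 1 + 0 + 1 + 0 = 2 ≡ 0 (mod 2).
s = (1, 0, 1, 0)^T — this equals column 10 of H (binary 1010), so error is at position 10.
Correct: flip bit 10 of r = 000000001000110 to get c = 000000001100110.


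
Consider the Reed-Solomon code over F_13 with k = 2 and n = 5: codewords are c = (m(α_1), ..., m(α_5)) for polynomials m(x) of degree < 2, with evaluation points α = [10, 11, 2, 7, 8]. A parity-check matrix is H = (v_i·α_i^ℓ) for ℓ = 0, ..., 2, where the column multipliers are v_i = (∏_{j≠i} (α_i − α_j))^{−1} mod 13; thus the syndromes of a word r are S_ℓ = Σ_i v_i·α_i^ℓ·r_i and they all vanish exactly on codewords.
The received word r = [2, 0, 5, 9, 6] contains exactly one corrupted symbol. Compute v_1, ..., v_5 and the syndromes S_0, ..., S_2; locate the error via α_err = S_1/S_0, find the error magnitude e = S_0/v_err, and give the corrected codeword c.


S = (8, 4, 2), error at position 4, error magnitude e = 1, c = [2, 0, 5, 8, 6].

Step 1: column multipliers v_i = (∏_{j≠i}(α_i − α_j))^{−1} mod 13.
  i = 1 (α = 10): (10−11)(10−2)(10−7)(10−8) = (−1)·8·3·2 = −48 ≡ 4, so v_1 = 4^{−1} = 10 (mod 13).
  i = 2 (α = 11): (11−10)(11−2)(11−7)(11−8) = 1·9·4·3 = 108 ≡ 4, so v_2 = 4^{−1} = 10 (mod 13).
  i = 3 (α = 2): (2−10)(2−11)(2−7)(2−8) = (−8)·(−9)·(−5)·(−6) = 2160 ≡ 2, so v_3 = 2^{−1} = 7 (mod 13).
  i = 4 (α = 7): (7−10)(7−11)(7−2)(7−8) = (−3)·(−4)·5·(−1) = −60 ≡ 5, so v_4 = 5^{−1} = 8 (mod 13).
  i = 5 (α = 8): (8−10)(8−11)(8−2)(8−7) = (−2)·(−3)·6·1 = 36 ≡ 10, so v_5 = 10^{−1} = 4 (mod 13).
  v = [10, 10, 7, 8, 4].
Step 2: syndromes of r = [2, 0, 5, 9, 6] (all sums mod 13).
  S_0 = Σ v_i r_i = 10·2 + 10·0 + 7·5 + 8·9 + 4·6 = 151 ≡ 8.
  S_1 = Σ v_i α_i r_i = 10·10·2 + 10·11·0 + 7·2·5 + 8·7·9 + 4·8·6 = 966 ≡ 4.
  α_i^2 mod 13 = [9, 4, 4, 10, 12].
  S_2 = Σ v_i α_i^2 r_i = 10·9·2 + 10·4·0 + 7·4·5 + 8·10·9 + 4·12·6 = 1328 ≡ 2.
  S = (8, 4, 2) ≠ 0, so r is not a codeword (an error is present).
Step 3: locate the error. For a single error e at position i, S_ℓ = v_i·e·α_i^ℓ, so α_err = S_1/S_0.
  S_0^{−1} = 8^{−1} = 5 (mod 13), so α_err = 4·5 = 20 ≡ 7 = α_4. Error position i = 4.
  Consistency check: S_2/S_1 = 2·10 = 20 ≡ 7 = α_err ✓ (single-error assumption holds).
Step 4: error magnitude e = S_0/v_4 = S_0·∏_{j≠4}(α_4 − α_j) = 8·5 = 40 ≡ 1 (mod 13).
Step 5: correct position 4: c_4 = r_4 − e = 9 − 1 ≡ 8 (mod 13). Hence c = [2, 0, 5, 8, 6].
  Check: interpolating c through the α_i gives m(x) = 9 + 11·x (degree < 2) with m(α_i) = c_i for every i, so c is indeed a codeword.


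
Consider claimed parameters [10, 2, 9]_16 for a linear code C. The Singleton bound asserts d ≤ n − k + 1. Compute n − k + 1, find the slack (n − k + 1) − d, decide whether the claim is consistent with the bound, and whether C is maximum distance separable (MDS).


Singleton RHS = n − k + 1 = 9, slack = 0, bound satisfied, MDS.

Singleton bound: d ≤ n − k + 1.
Here n = 10, k = 2, so n − k + 1 = 9.
Given d = 9, check d ≤ 9: YES.
Slack = (n − k + 1) − d = 0.
The code is MDS (slack = 0).
Description: the claimed parameters are [10, 2, 9]_16; such a code would be MDS (meets Singleton bound).


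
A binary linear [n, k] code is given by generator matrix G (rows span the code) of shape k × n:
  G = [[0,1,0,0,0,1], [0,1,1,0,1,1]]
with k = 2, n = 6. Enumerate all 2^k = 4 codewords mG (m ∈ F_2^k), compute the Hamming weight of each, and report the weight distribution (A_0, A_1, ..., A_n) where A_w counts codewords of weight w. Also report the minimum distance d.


Weight distribution: A_0 = 1, A_2 = 2, A_4 = 1. Minimum distance d = 2.

Enumerate all 2^2 = 4 messages m ∈ F_2^2.
For each, compute codeword c = mG in F_2^6, then tally its weight.
  m = 00 → c = 000000, weight = 0.
  m = 10 → c = 010001, weight = 2.
  m = 01 → c = 011011, weight = 4.
  m = 11 → c = 001010, weight = 2.
Tally weights:
  weight 0: 1 codewords.
  weight 2: 2 codewords.
  weight 4: 1 codewords.
Minimum distance d = smallest w > 0 with A_w > 0 = 2.
Sanity: Σ A_w = 4 = 2^2 = 4 ✓.


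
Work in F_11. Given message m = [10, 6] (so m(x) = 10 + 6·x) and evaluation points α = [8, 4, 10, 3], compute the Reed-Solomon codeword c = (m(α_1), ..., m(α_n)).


c = [3, 1, 4, 6]

Message polynomial: m(x) = 10 + 6·x (mod 11).
For each evaluation point α_i, compute m(α_i) mod 11:
  α_1 = 8: Horner steps 6 → 3, so m(8) = 3.
  α_2 = 4: Horner steps 6 → 1, so m(4) = 1.
  α_3 = 10: Horner steps 6 → 4, so m(10) = 4.
  α_4 = 3: Horner steps 6 → 6, so m(3) = 6.
Codeword c = [3, 1, 4, 6] ∈ F_11^4.


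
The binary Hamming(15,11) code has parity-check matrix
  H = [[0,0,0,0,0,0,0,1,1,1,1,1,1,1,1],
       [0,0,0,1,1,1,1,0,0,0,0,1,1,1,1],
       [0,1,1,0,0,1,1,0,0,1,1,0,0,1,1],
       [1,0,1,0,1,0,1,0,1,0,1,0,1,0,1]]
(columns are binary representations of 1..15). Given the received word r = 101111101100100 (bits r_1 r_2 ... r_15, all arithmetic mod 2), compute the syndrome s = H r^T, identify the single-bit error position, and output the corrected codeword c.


s = (1, 1, 0, 0)^T, error position = 12, corrected codeword c = 101111101101100

Compute s = H r^T mod 2 one row at a time:
  s_1 = 0 + 1 + 1 + 0 + 0 + 1 + 0 + 0 = 3 ≡ 1 (mod 2).
  s_2 = 1 + 1 + 1 + 1 + 0 + 1 + 0 + 0 = 5 ≡ 1 (mod 2).
  s_3 = 0 + 1 + 1 + 1 + 1 + 0 + 0 + 0 = 4 ≡ 0 (mod 2).
  s_4 = 1 + 1 + 1 + 1 + 1 + 0 + 1 + 0 = 6 ≡ 0 (mod 2).
s = (1, 1, 0, 0)^T — this equals column 12 of H (binary 1100), so error is at position 12.
Correct: flip bit 12 of r = 101111101100100 to get c = 101111101101100.


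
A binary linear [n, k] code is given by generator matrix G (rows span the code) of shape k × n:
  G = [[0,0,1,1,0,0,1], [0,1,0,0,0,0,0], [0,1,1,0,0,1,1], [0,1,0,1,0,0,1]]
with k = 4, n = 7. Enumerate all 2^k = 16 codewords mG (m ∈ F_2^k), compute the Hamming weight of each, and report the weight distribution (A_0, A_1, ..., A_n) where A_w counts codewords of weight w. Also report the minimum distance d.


Weight distribution: A_0 = 1, A_1 = 2, A_2 = 4, A_3 = 6, A_4 = 3. Minimum distance d = 1.

Enumerate all 2^4 = 16 messages m ∈ F_2^4.
For each, compute codeword c = mG in F_2^7, then tally its weight.
  m = 0000 → c = 0000000, weight = 0.
  m = 1000 → c = 0011001, weight = 3.
  m = 0100 → c = 0100000, weight = 1.
  m = 1100 → c = 0111001, weight = 4.
  m = 0010 → c = 0110011, weight = 4.
  m = 1010 → c = 0101010, weight = 3.
  m = 0110 → c = 0010011, weight = 3.
  m = 1110 → c = 0001010, weight = 2.
  m = 0001 → c = 0101001, weight = 3.
  m = 1001 → c = 0110000, weight = 2.
  m = 0101 → c = 0001001, weight = 2.
  m = 1101 → c = 0010000, weight = 1.
  m = 0011 → c = 0011010, weight = 3.
  m = 1011 → c = 0000011, weight = 2.
  m = 0111 → c = 0111010, weight = 4.
  m = 1111 → c = 0100011, weight = 3.
Tally weights:
  weight 0: 1 codewords.
  weight 1: 2 codewords.
  weight 2: 4 codewords.
  weight 3: 6 codewords.
  weight 4: 3 codewords.
Minimum distance d = smallest w > 0 with A_w > 0 = 1.
Sanity: Σ A_w = 16 = 2^4 = 16 ✓.


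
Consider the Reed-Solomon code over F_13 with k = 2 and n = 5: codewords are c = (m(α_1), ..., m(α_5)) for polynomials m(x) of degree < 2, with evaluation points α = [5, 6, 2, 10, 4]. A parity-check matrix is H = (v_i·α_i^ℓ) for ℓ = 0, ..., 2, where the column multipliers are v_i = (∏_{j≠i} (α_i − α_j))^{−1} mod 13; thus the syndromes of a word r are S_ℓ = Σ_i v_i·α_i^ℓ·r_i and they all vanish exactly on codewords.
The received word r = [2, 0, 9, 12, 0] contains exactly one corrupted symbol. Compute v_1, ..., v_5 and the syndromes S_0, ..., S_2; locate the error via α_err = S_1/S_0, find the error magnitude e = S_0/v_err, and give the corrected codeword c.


S = (5, 4, 11), error at position 2, error magnitude e = 9, c = [2, 4, 9, 12, 0].

Step 1: column multipliers v_i = (∏_{j≠i}(α_i − α_j))^{−1} mod 13.
  i = 1 (α = 5): (5−6)(5−2)(5−10)(5−4) = (−1)·3·(−5)·1 = 15 ≡ 2, so v_1 = 2^{−1} = 7 (mod 13).
  i = 2 (α = 6): (6−5)(6−2)(6−10)(6−4) = 1·4·(−4)·2 = −32 ≡ 7, so v_2 = 7^{−1} = 2 (mod 13).
  i = 3 (α = 2): (2−5)(2−6)(2−10)(2−4) = (−3)·(−4)·(−8)·(−2) = 192 ≡ 10, so v_3 = 10^{−1} = 4 (mod 13).
  i = 4 (α = 10): (10−5)(10−6)(10−2)(10−4) = 5·4·8·6 = 960 ≡ 11, so v_4 = 11^{−1} = 6 (mod 13).
  i = 5 (α = 4): (4−5)(4−6)(4−2)(4−10) = (−1)·(−2)·2·(−6) = −24 ≡ 2, so v_5 = 2^{−1} = 7 (mod 13).
  v = [7, 2, 4, 6, 7].
Step 2: syndromes of r = [2, 0, 9, 12, 0] (all sums mod 13).
  S_0 = Σ v_i r_i = 7·2 + 2·0 + 4·9 + 6·12 + 7·0 = 122 ≡ 5.
  S_1 = Σ v_i α_i r_i = 7·5·2 + 2·6·0 + 4·2·9 + 6·10·12 + 7·4·0 = 862 ≡ 4.
  α_i^2 mod 13 = [12, 10, 4, 9, 3].
  S_2 = Σ v_i α_i^2 r_i = 7·12·2 + 2·10·0 + 4·4·9 + 6·9·12 + 7·3·0 = 960 ≡ 11.
  S = (5, 4, 11) ≠ 0, so r is not a codeword (an error is present).
Step 3: locate the error. For a single error e at position i, S_ℓ = v_i·e·α_i^ℓ, so α_err = S_1/S_0.
  S_0^{−1} = 5^{−1} = 8 (mod 13), so α_err = 4·8 = 32 ≡ 6 = α_2. Error position i = 2.
  Consistency check: S_2/S_1 = 11·10 = 110 ≡ 6 = α_err ✓ (single-error assumption holds).
Step 4: error magnitude e = S_0/v_2 = S_0·∏_{j≠2}(α_2 − α_j) = 5·7 = 35 ≡ 9 (mod 13).
Step 5: correct position 2: c_2 = r_2 − e = 0 − 9 ≡ 4 (mod 13). Hence c = [2, 4, 9, 12, 0].
  Check: interpolating c through the α_i gives m(x) = 5 + 2·x (degree < 2) with m(α_i) = c_i for every i, so c is indeed a codeword.


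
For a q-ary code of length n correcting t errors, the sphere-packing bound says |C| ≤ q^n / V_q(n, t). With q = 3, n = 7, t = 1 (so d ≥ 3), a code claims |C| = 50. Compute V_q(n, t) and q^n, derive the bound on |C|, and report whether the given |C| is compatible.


V_q(n, t) = 15, q^n = 2187, Hamming bound = 145, |C| = 50 ≤ bound (satisfied).

Step 1: Compute V_q(n, t) = Σ_{j=0}^1 C(n, j) (q−1)^j.
  j = 0: C(7,0)·(2)^0 = 1·1 = 1.
  j = 1: C(7,1)·(2)^1 = 7·2 = 14.
  V_q(n, t) = 1 + 14 = 15.
Step 2: q^n = 3^7 = 2187.
Step 3: Hamming bound ⌊q^n / V_q(n,t)⌋ = ⌊2187/15⌋ = 145.
Step 4: Compare |C| = 50 to 145: satisfied.
The claimed |C| lies below the Hamming bound.


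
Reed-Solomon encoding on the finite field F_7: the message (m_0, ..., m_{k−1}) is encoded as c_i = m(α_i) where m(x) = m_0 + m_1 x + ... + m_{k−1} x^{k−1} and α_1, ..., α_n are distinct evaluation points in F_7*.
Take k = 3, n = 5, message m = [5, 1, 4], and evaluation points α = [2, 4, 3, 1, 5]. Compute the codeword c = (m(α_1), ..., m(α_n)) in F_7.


c = [2, 3, 2, 3, 5]

Message polynomial: m(x) = 5 + 1·x + 4·x^2 (mod 7).
For each evaluation point α_i, compute m(α_i) mod 7:
  α_1 = 2: Horner steps 4 → 2 → 2, so m(2) = 2.
  α_2 = 4: Horner steps 4 → 3 → 3, so m(4) = 3.
  α_3 = 3: Horner steps 4 → 6 → 2, so m(3) = 2.
  α_4 = 1: Horner steps 4 → 5 → 3, so m(1) = 3.
  α_5 = 5: Horner steps 4 → 0 → 5, so m(5) = 5.
Codeword c = [2, 3, 2, 3, 5] ∈ F_7^5.


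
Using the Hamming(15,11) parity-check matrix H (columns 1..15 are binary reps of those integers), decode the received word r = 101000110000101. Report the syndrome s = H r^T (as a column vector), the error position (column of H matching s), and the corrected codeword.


s = (1, 1, 1, 1)^T, error position = 15, corrected codeword c = 101000110000100

Compute s = H r^T mod 2 one row at a time:
  s_1 = 1 + 0 + 0 + 0 + 0 + 1 + 0 + 1 = 3 ≡ 1 (mod 2).
  s_2 = 0 + 0 + 0 + 1 + 0 + 1 + 0 + 1 = 3 ≡ 1 (mod 2).
  s_3 = 0 + 1 + 0 + 1 + 0 + 0 + 0 + 1 = 3 ≡ 1 (mod 2).
  s_4 = 1 + 1 + 0 + 1 + 0 + 0 + 1 + 1 = 5 ≡ 1 (mod 2).
s = (1, 1, 1, 1)^T — this equals column 15 of H (binary 1111), so error is at position 15.
Correct: flip bit 15 of r = 101000110000101 to get c = 101000110000100.


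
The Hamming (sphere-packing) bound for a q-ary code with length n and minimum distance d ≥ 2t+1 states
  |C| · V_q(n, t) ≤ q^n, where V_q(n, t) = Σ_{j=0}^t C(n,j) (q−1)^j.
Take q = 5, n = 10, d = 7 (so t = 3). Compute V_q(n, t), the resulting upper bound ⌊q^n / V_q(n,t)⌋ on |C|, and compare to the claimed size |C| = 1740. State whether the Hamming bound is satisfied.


V_q(n, t) = 8441, q^n = 9765625, Hamming bound = 1156, |C| = 1740 > bound (violated).

Step 1: Compute V_q(n, t) = Σ_{j=0}^3 C(n, j) (q−1)^j.
  j = 0: C(10,0)·(4)^0 = 1·1 = 1.
  j = 1: C(10,1)·(4)^1 = 10·4 = 40.
  j = 2: C(10,2)·(4)^2 = 45·16 = 720.
  j = 3: C(10,3)·(4)^3 = 120·64 = 7680.
  V_q(n, t) = 1 + 40 + 720 + 7680 = 8441.
Step 2: q^n = 5^10 = 9765625.
Step 3: Hamming bound ⌊q^n / V_q(n,t)⌋ = ⌊9765625/8441⌋ = 1156.
Step 4: Compare |C| = 1740 to 1156: violated.
The claimed |C| lies above the Hamming bound, so no 5-ary code of length 10 with d ≥ 7 can have 1740 codewords.


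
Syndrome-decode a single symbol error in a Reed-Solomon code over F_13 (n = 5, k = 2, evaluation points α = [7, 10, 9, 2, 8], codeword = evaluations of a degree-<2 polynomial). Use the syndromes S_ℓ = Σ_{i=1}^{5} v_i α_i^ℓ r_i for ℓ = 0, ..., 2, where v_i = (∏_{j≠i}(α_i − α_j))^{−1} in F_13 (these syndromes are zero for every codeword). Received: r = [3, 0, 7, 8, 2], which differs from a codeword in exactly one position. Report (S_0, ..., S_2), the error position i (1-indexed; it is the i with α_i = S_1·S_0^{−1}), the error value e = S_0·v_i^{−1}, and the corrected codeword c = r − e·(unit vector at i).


S = (7, 11, 8), error at position 3, error magnitude e = 6, c = [3, 0, 1, 8, 2].

Step 1: column multipliers v_i = (∏_{j≠i}(α_i − α_j))^{−1} mod 13.
  i = 1 (α = 7): (7−10)(7−9)(7−2)(7−8) = (−3)·(−2)·5·(−1) = −30 ≡ 9, so v_1 = 9^{−1} = 3 (mod 13).
  i = 2 (α = 10): (10−7)(10−9)(10−2)(10−8) = 3·1·8·2 = 48 ≡ 9, so v_2 = 9^{−1} = 3 (mod 13).
  i = 3 (α = 9): (9−7)(9−10)(9−2)(9−8) = 2·(−1)·7·1 = −14 ≡ 12, so v_3 = 12^{−1} = 12 (mod 13).
  i = 4 (α = 2): (2−7)(2−10)(2−9)(2−8) = (−5)·(−8)·(−7)·(−6) = 1680 ≡ 3, so v_4 = 3^{−1} = 9 (mod 13).
  i = 5 (α = 8): (8−7)(8−10)(8−9)(8−2) = 1·(−2)·(−1)·6 = 12 ≡ 12, so v_5 = 12^{−1} = 12 (mod 13).
  v = [3, 3, 12, 9, 12].
Step 2: syndromes of r = [3, 0, 7, 8, 2] (all sums mod 13).
  S_0 = Σ v_i r_i = 3·3 + 3·0 + 12·7 + 9·8 + 12·2 = 189 ≡ 7.
  S_1 = Σ v_i α_i r_i = 3·7·3 + 3·10·0 + 12·9·7 + 9·2·8 + 12·8·2 = 1155 ≡ 11.
  α_i^2 mod 13 = [10, 9, 3, 4, 12].
  S_2 = Σ v_i α_i^2 r_i = 3·10·3 + 3·9·0 + 12·3·7 + 9·4·8 + 12·12·2 = 918 ≡ 8.
  S = (7, 11, 8) ≠ 0, so r is not a codeword (an error is present).
Step 3: locate the error. For a single error e at position i, S_ℓ = v_i·e·α_i^ℓ, so α_err = S_1/S_0.
  S_0^{−1} = 7^{−1} = 2 (mod 13), so α_err = 11·2 = 22 ≡ 9 = α_3. Error position i = 3.
  Consistency check: S_2/S_1 = 8·6 = 48 ≡ 9 = α_err ✓ (single-error assumption holds).
Step 4: error magnitude e = S_0/v_3 = S_0·∏_{j≠3}(α_3 − α_j) = 7·12 = 84 ≡ 6 (mod 13).
Step 5: correct position 3: c_3 = r_3 − e = 7 − 6 ≡ 1 (mod 13). Hence c = [3, 0, 1, 8, 2].
  Check: interpolating c through the α_i gives m(x) = 10 + 12·x (degree < 2) with m(α_i) = c_i for every i, so c is indeed a codeword.


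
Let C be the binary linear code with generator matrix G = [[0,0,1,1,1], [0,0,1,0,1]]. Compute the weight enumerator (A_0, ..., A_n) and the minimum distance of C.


Weight distribution: A_0 = 1, A_1 = 1, A_2 = 1, A_3 = 1. Minimum distance d = 1.

Enumerate all 2^2 = 4 messages m ∈ F_2^2.
For each, compute codeword c = mG in F_2^5, then tally its weight.
  m = 00 → c = 00000, weight = 0.
  m = 10 → c = 00111, weight = 3.
  m = 01 → c = 00101, weight = 2.
  m = 11 → c = 00010, weight = 1.
Tally weights:
  weight 0: 1 codewords.
  weight 1: 1 codewords.
  weight 2: 1 codewords.
  weight 3: 1 codewords.
Minimum distance d = smallest w > 0 with A_w > 0 = 1.
Sanity: Σ A_w = 4 = 2^2 = 4 ✓.


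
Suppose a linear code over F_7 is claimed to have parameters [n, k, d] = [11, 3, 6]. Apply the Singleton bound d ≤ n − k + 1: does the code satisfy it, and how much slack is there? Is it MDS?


Singleton RHS = n − k + 1 = 9, slack = 3, bound satisfied, not MDS.

Singleton bound: d ≤ n − k + 1.
Here n = 11, k = 3, so n − k + 1 = 9.
Given d = 6, check d ≤ 9: YES.
Slack = (n − k + 1) − d = 3.
The code is NOT MDS (slack = 3 > 0).
Description: the claimed parameters are [11, 3, 6]_7; such a code would be non-MDS.


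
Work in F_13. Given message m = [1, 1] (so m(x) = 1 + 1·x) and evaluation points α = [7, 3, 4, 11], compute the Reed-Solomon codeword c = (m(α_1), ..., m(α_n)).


c = [8, 4, 5, 12]

Message polynomial: m(x) = 1 + 1·x (mod 13).
For each evaluation point α_i, compute m(α_i) mod 13:
  α_1 = 7: Horner steps 1 → 8, so m(7) = 8.
  α_2 = 3: Horner steps 1 → 4, so m(3) = 4.
  α_3 = 4: Horner steps 1 → 5, so m(4) = 5.
  α_4 = 11: Horner steps 1 → 12, so m(11) = 12.
Codeword c = [8, 4, 5, 12] ∈ F_13^4.


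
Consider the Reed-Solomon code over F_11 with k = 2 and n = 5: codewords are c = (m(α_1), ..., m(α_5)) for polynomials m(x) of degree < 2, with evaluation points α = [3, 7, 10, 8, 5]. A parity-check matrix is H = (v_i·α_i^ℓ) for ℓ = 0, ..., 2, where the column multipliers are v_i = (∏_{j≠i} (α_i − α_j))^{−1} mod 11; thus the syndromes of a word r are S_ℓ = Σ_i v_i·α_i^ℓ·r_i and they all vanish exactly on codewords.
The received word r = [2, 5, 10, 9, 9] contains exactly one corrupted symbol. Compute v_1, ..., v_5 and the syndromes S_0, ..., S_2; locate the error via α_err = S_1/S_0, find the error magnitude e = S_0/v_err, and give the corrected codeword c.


S = (2, 5, 7), error at position 4, error magnitude e = 6, c = [2, 5, 10, 3, 9].

Step 1: column multipliers v_i = (∏_{j≠i}(α_i − α_j))^{−1} mod 11.
  i = 1 (α = 3): (3−7)(3−10)(3−8)(3−5) = (−4)·(−7)·(−5)·(−2) = 280 ≡ 5, so v_1 = 5^{−1} = 9 (mod 11).
  i = 2 (α = 7): (7−3)(7−10)(7−8)(7−5) = 4·(−3)·(−1)·2 = 24 ≡ 2, so v_2 = 2^{−1} = 6 (mod 11).
  i = 3 (α = 10): (10−3)(10−7)(10−8)(10−5) = 7·3·2·5 = 210 ≡ 1, so v_3 = 1^{−1} = 1 (mod 11).
  i = 4 (α = 8): (8−3)(8−7)(8−10)(8−5) = 5·1·(−2)·3 = −30 ≡ 3, so v_4 = 3^{−1} = 4 (mod 11).
  i = 5 (α = 5): (5−3)(5−7)(5−10)(5−8) = 2·(−2)·(−5)·(−3) = −60 ≡ 6, so v_5 = 6^{−1} = 2 (mod 11).
  v = [9, 6, 1, 4, 2].
Step 2: syndromes of r = [2, 5, 10, 9, 9] (all sums mod 11).
  S_0 = Σ v_i r_i = 9·2 + 6·5 + 1·10 + 4·9 + 2·9 = 112 ≡ 2.
  S_1 = Σ v_i α_i r_i = 9·3·2 + 6·7·5 + 1·10·10 + 4·8·9 + 2·5·9 = 742 ≡ 5.
  α_i^2 mod 11 = [9, 5, 1, 9, 3].
  S_2 = Σ v_i α_i^2 r_i = 9·9·2 + 6·5·5 + 1·1·10 + 4·9·9 + 2·3·9 = 700 ≡ 7.
  S = (2, 5, 7) ≠ 0, so r is not a codeword (an error is present).
Step 3: locate the error. For a single error e at position i, S_ℓ = v_i·e·α_i^ℓ, so α_err = S_1/S_0.
  S_0^{−1} = 2^{−1} = 6 (mod 11), so α_err = 5·6 = 30 ≡ 8 = α_4. Error position i = 4.
  Consistency check: S_2/S_1 = 7·9 = 63 ≡ 8 = α_err ✓ (single-error assumption holds).
Step 4: error magnitude e = S_0/v_4 = S_0·∏_{j≠4}(α_4 − α_j) = 2·3 = 6 ≡ 6 (mod 11).
Step 5: correct position 4: c_4 = r_4 − e = 9 − 6 ≡ 3 (mod 11). Hence c = [2, 5, 10, 3, 9].
  Check: interpolating c through the α_i gives m(x) = 8 + 9·x (degree < 2) with m(α_i) = c_i for every i, so c is indeed a codeword.


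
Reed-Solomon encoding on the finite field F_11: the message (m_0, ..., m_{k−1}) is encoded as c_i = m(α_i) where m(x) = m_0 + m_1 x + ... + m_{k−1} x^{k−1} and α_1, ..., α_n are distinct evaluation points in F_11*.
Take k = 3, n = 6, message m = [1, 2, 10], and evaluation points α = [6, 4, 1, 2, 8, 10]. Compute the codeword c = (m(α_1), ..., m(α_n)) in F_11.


c = [10, 4, 2, 1, 8, 9]

Message polynomial: m(x) = 1 + 2·x + 10·x^2 (mod 11).
For each evaluation point α_i, compute m(α_i) mod 11:
  α_1 = 6: Horner steps 10 → 7 → 10, so m(6) = 10.
  α_2 = 4: Horner steps 10 → 9 → 4, so m(4) = 4.
  α_3 = 1: Horner steps 10 → 1 → 2, so m(1) = 2.
  α_4 = 2: Horner steps 10 → 0 → 1, so m(2) = 1.
  α_5 = 8: Horner steps 10 → 5 → 8, so m(8) = 8.
  α_6 = 10: Horner steps 10 → 3 → 9, so m(10) = 9.
Codeword c = [10, 4, 2, 1, 8, 9] ∈ F_11^6.


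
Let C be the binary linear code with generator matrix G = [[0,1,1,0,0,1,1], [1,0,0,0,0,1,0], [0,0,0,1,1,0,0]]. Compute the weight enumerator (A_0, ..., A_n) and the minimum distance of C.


Weight distribution: A_0 = 1, A_2 = 2, A_4 = 3, A_6 = 2. Minimum distance d = 2.

Enumerate all 2^3 = 8 messages m ∈ F_2^3.
For each, compute codeword c = mG in F_2^7, then tally its weight.
  m = 000 → c = 0000000, weight = 0.
  m = 100 → c = 0110011, weight = 4.
  m = 010 → c = 1000010, weight = 2.
  m = 110 → c = 1110001, weight = 4.
  m = 001 → c = 0001100, weight = 2.
  m = 101 → c = 0111111, weight = 6.
  m = 011 → c = 1001110, weight = 4.
  m = 111 → c = 1111101, weight = 6.
Tally weights:
  weight 0: 1 codewords.
  weight 2: 2 codewords.
  weight 4: 3 codewords.
  weight 6: 2 codewords.
Minimum distance d = smallest w > 0 with A_w > 0 = 2.
Sanity: Σ A_w = 8 = 2^3 = 8 ✓.


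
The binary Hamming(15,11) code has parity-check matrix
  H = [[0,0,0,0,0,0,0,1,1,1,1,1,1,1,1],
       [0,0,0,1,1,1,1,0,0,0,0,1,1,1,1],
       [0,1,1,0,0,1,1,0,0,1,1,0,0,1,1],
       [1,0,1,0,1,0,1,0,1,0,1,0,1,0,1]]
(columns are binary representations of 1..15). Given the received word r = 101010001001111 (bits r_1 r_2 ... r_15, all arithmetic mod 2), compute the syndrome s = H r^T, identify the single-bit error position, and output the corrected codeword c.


s = (1, 1, 1, 0)^T, error position = 14, corrected codeword c = 101010001001101

Compute s = H r^T mod 2 one row at a time:
  s_1 = 0 + 1 + 0 + 0 + 1 + 1 + 1 + 1 = 5 ≡ 1 (mod 2).
  s_2 = 0 + 1 + 0 + 0 + 1 + 1 + 1 + 1 = 5 ≡ 1 (mod 2).
  s_3 = 0 + 1 + 0 + 0 + 0 + 0 + 1 + 1 = 3 ≡ 1 (mod 2).
  s_4 = 1 + 1 + 1 + 0 + 1 + 0 + 1 + 1 = 6 ≡ 0 (mod 2).
s = (1, 1, 1, 0)^T — this equals column 14 of H (binary 1110), so error is at position 14.
Correct: flip bit 14 of r = 101010001001111 to get c = 101010001001101.


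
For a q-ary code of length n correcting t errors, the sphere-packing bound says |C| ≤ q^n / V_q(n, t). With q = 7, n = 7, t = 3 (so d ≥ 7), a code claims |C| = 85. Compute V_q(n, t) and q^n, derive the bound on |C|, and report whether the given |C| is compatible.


V_q(n, t) = 8359, q^n = 823543, Hamming bound = 98, |C| = 85 ≤ bound (satisfied).

Step 1: Compute V_q(n, t) = Σ_{j=0}^3 C(n, j) (q−1)^j.
  j = 0: C(7,0)·(6)^0 = 1·1 = 1.
  j = 1: C(7,1)·(6)^1 = 7·6 = 42.
  j = 2: C(7,2)·(6)^2 = 21·36 = 756.
  j = 3: C(7,3)·(6)^3 = 35·216 = 7560.
  V_q(n, t) = 1 + 42 + 756 + 7560 = 8359.
Step 2: q^n = 7^7 = 823543.
Step 3: Hamming bound ⌊q^n / V_q(n,t)⌋ = ⌊823543/8359⌋ = 98.
Step 4: Compare |C| = 85 to 98: satisfied.
The claimed |C| lies below the Hamming bound.


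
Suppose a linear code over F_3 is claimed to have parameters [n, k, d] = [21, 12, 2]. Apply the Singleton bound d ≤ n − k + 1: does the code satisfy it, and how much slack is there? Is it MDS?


Singleton RHS = n − k + 1 = 10, slack = 8, bound satisfied, not MDS.

Singleton bound: d ≤ n − k + 1.
Here n = 21, k = 12, so n − k + 1 = 10.
Given d = 2, check d ≤ 10: YES.
Slack = (n − k + 1) − d = 8.
The code is NOT MDS (slack = 8 > 0).
Description: the claimed parameters are [21, 12, 2]_3; such a code would be non-MDS.


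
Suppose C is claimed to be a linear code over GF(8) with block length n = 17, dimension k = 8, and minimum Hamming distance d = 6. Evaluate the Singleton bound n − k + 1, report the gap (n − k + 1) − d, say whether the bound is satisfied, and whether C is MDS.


Singleton RHS = n − k + 1 = 10, slack = 4, bound satisfied, not MDS.

Singleton bound: d ≤ n − k + 1.
Here n = 17, k = 8, so n − k + 1 = 10.
Given d = 6, check d ≤ 10: YES.
Slack = (n − k + 1) − d = 4.
The code is NOT MDS (slack = 4 > 0).
Description: the claimed parameters are [17, 8, 6]_8; such a code would be non-MDS.


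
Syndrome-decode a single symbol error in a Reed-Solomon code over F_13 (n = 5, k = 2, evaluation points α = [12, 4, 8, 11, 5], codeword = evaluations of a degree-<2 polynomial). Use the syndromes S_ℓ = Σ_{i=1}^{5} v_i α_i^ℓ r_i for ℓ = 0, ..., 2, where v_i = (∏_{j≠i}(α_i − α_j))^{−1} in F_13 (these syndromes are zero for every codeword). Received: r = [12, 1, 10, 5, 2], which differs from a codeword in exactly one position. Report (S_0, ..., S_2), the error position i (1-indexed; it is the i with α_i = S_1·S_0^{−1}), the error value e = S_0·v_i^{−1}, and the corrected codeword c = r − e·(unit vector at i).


S = (2, 8, 6), error at position 2, error magnitude e = 6, c = [12, 8, 10, 5, 2].

Step 1: column multipliers v_i = (∏_{j≠i}(α_i − α_j))^{−1} mod 13.
  i = 1 (α = 12): (12−4)(12−8)(12−11)(12−5) = 8·4·1·7 = 224 ≡ 3, so v_1 = 3^{−1} = 9 (mod 13).
  i = 2 (α = 4): (4−12)(4−8)(4−11)(4−5) = (−8)·(−4)·(−7)·(−1) = 224 ≡ 3, so v_2 = 3^{−1} = 9 (mod 13).
  i = 3 (α = 8): (8−12)(8−4)(8−11)(8−5) = (−4)·4·(−3)·3 = 144 ≡ 1, so v_3 = 1^{−1} = 1 (mod 13).
  i = 4 (α = 11): (11−12)(11−4)(11−8)(11−5) = (−1)·7·3·6 = −126 ≡ 4, so v_4 = 4^{−1} = 10 (mod 13).
  i = 5 (α = 5): (5−12)(5−4)(5−8)(5−11) = (−7)·1·(−3)·(−6) = −126 ≡ 4, so v_5 = 4^{−1} = 10 (mod 13).
  v = [9, 9, 1, 10, 10].
Step 2: syndromes of r = [12, 1, 10, 5, 2] (all sums mod 13).
  S_0 = Σ v_i r_i = 9·12 + 9·1 + 1·10 + 10·5 + 10·2 = 197 ≡ 2.
  S_1 = Σ v_i α_i r_i = 9·12·12 + 9·4·1 + 1·8·10 + 10·11·5 + 10·5·2 = 2062 ≡ 8.
  α_i^2 mod 13 = [1, 3, 12, 4, 12].
  S_2 = Σ v_i α_i^2 r_i = 9·1·12 + 9·3·1 + 1·12·10 + 10·4·5 + 10·12·2 = 695 ≡ 6.
  S = (2, 8, 6) ≠ 0, so r is not a codeword (an error is present).
Step 3: locate the error. For a single error e at position i, S_ℓ = v_i·e·α_i^ℓ, so α_err = S_1/S_0.
  S_0^{−1} = 2^{−1} = 7 (mod 13), so α_err = 8·7 = 56 ≡ 4 = α_2. Error position i = 2.
  Consistency check: S_2/S_1 = 6·5 = 30 ≡ 4 = α_err ✓ (single-error assumption holds).
Step 4: error magnitude e = S_0/v_2 = S_0·∏_{j≠2}(α_2 − α_j) = 2·3 = 6 ≡ 6 (mod 13).
Step 5: correct position 2: c_2 = r_2 − e = 1 − 6 ≡ 8 (mod 13). Hence c = [12, 8, 10, 5, 2].
  Check: interpolating c through the α_i gives m(x) = 6 + 7·x (degree < 2) with m(α_i) = c_i for every i, so c is indeed a codeword.


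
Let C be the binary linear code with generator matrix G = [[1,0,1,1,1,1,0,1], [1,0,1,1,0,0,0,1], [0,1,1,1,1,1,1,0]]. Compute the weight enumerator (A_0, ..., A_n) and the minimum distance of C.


Weight distribution: A_0 = 1, A_2 = 1, A_4 = 3, A_6 = 3. Minimum distance d = 2.

Enumerate all 2^3 = 8 messages m ∈ F_2^3.
For each, compute codeword c = mG in F_2^8, then tally its weight.
  m = 000 → c = 00000000, weight = 0.
  m = 100 → c = 10111101, weight = 6.
  m = 010 → c = 10110001, weight = 4.
  m = 110 → c = 00001100, weight = 2.
  m = 001 → c = 01111110, weight = 6.
  m = 101 → c = 11000011, weight = 4.
  m = 011 → c = 11001111, weight = 6.
  m = 111 → c = 01110010, weight = 4.
Tally weights:
  weight 0: 1 codewords.
  weight 2: 1 codewords.
  weight 4: 3 codewords.
  weight 6: 3 codewords.
Minimum distance d = smallest w > 0 with A_w > 0 = 2.
Sanity: Σ A_w = 8 = 2^3 = 8 ✓.


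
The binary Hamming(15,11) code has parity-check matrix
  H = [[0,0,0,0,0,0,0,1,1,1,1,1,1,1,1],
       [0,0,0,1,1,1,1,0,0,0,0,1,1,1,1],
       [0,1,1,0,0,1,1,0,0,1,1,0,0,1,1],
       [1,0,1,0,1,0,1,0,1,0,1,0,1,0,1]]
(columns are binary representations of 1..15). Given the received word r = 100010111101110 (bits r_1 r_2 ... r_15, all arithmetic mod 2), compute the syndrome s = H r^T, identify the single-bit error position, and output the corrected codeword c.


s = (0, 1, 1, 1)^T, error position = 7, corrected codeword c = 100010011101110

Compute s = H r^T mod 2 one row at a time:
  s_1 = 1 + 1 + 1 + 0 + 1 + 1 + 1 + 0 = 6 ≡ 0 (mod 2).
  s_2 = 0 + 1 + 0 + 1 + 1 + 1 + 1 + 0 = 5 ≡ 1 (mod 2).
  s_3 = 0 + 0 + 0 + 1 + 1 + 0 + 1 + 0 = 3 ≡ 1 (mod 2).
  s_4 = 1 + 0 + 1 + 1 + 1 + 0 + 1 + 0 = 5 ≡ 1 (mod 2).
s = (0, 1, 1, 1)^T — this equals column 7 of H (binary 0111), so error is at position 7.
Correct: flip bit 7 of r = 100010111101110 to get c = 100010011101110.


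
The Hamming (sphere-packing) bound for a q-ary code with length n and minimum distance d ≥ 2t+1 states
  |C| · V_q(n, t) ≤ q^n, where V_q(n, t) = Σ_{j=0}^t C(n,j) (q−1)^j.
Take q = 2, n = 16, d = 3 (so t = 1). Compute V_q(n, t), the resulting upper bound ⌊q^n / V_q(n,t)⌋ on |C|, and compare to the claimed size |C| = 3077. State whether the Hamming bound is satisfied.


V_q(n, t) = 17, q^n = 65536, Hamming bound = 3855, |C| = 3077 ≤ bound (satisfied).

Step 1: Compute V_q(n, t) = Σ_{j=0}^1 C(n, j) (q−1)^j.
  j = 0: C(16,0)·(1)^0 = 1·1 = 1.
  j = 1: C(16,1)·(1)^1 = 16·1 = 16.
  V_q(n, t) = 1 + 16 = 17.
Step 2: q^n = 2^16 = 65536.
Step 3: Hamming bound ⌊q^n / V_q(n,t)⌋ = ⌊65536/17⌋ = 3855.
Step 4: Compare |C| = 3077 to 3855: satisfied.
The claimed |C| lies below the Hamming bound.


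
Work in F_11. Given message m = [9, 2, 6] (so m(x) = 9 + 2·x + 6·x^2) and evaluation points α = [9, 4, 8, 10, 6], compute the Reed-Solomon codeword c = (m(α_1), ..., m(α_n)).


c = [7, 3, 2, 2, 6]

Message polynomial: m(x) = 9 + 2·x + 6·x^2 (mod 11).
For each evaluation point α_i, compute m(α_i) mod 11:
  α_1 = 9: Horner steps 6 → 1 → 7, so m(9) = 7.
  α_2 = 4: Horner steps 6 → 4 → 3, so m(4) = 3.
  α_3 = 8: Horner steps 6 → 6 → 2, so m(8) = 2.
  α_4 = 10: Horner steps 6 → 7 → 2, so m(10) = 2.
  α_5 = 6: Horner steps 6 → 5 → 6, so m(6) = 6.
Codeword c = [7, 3, 2, 2, 6] ∈ F_11^5.


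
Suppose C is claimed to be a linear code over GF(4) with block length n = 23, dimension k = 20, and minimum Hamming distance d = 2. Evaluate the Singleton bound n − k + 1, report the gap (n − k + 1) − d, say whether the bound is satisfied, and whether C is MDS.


Singleton RHS = n − k + 1 = 4, slack = 2, bound satisfied, not MDS.

Singleton bound: d ≤ n − k + 1.
Here n = 23, k = 20, so n − k + 1 = 4.
Given d = 2, check d ≤ 4: YES.
Slack = (n − k + 1) − d = 2.
The code is NOT MDS (slack = 2 > 0).
Description: the claimed parameters are [23, 20, 2]_4; such a code would be non-MDS.


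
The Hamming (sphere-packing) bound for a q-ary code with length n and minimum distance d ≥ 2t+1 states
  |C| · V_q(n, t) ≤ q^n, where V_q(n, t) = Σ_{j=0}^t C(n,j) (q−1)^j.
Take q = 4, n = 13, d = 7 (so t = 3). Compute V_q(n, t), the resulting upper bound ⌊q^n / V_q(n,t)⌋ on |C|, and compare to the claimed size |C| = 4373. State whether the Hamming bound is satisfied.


V_q(n, t) = 8464, q^n = 67108864, Hamming bound = 7928, |C| = 4373 ≤ bound (satisfied).

Step 1: Compute V_q(n, t) = Σ_{j=0}^3 C(n, j) (q−1)^j.
  j = 0: C(13,0)·(3)^0 = 1·1 = 1.
  j = 1: C(13,1)·(3)^1 = 13·3 = 39.
  j = 2: C(13,2)·(3)^2 = 78·9 = 702.
  j = 3: C(13,3)·(3)^3 = 286·27 = 7722.
  V_q(n, t) = 1 + 39 + 702 + 7722 = 8464.
Step 2: q^n = 4^13 = 67108864.
Step 3: Hamming bound ⌊q^n / V_q(n,t)⌋ = ⌊67108864/8464⌋ = 7928.
Step 4: Compare |C| = 4373 to 7928: satisfied.
The claimed |C| lies below the Hamming bound.
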